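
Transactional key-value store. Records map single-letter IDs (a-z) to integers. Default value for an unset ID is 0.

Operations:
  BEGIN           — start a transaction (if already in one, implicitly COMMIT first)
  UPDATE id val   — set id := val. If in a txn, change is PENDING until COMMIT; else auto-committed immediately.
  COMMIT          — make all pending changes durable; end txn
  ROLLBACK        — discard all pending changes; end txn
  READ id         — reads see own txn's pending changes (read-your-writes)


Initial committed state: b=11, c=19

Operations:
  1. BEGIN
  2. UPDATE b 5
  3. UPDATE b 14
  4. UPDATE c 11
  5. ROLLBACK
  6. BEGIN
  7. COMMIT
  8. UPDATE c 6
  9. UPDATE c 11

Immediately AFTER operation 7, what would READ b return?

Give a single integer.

Answer: 11

Derivation:
Initial committed: {b=11, c=19}
Op 1: BEGIN: in_txn=True, pending={}
Op 2: UPDATE b=5 (pending; pending now {b=5})
Op 3: UPDATE b=14 (pending; pending now {b=14})
Op 4: UPDATE c=11 (pending; pending now {b=14, c=11})
Op 5: ROLLBACK: discarded pending ['b', 'c']; in_txn=False
Op 6: BEGIN: in_txn=True, pending={}
Op 7: COMMIT: merged [] into committed; committed now {b=11, c=19}
After op 7: visible(b) = 11 (pending={}, committed={b=11, c=19})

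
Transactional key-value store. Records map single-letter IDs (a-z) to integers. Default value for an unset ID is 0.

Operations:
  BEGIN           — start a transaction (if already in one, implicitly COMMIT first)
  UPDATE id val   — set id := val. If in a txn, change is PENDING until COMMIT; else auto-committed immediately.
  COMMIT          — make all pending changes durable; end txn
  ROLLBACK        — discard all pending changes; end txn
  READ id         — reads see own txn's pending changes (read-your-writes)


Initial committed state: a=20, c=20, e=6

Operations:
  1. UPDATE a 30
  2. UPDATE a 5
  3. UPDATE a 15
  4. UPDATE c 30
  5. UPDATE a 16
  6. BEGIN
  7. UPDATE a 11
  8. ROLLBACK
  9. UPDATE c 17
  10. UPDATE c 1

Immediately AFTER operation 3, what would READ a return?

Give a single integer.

Initial committed: {a=20, c=20, e=6}
Op 1: UPDATE a=30 (auto-commit; committed a=30)
Op 2: UPDATE a=5 (auto-commit; committed a=5)
Op 3: UPDATE a=15 (auto-commit; committed a=15)
After op 3: visible(a) = 15 (pending={}, committed={a=15, c=20, e=6})

Answer: 15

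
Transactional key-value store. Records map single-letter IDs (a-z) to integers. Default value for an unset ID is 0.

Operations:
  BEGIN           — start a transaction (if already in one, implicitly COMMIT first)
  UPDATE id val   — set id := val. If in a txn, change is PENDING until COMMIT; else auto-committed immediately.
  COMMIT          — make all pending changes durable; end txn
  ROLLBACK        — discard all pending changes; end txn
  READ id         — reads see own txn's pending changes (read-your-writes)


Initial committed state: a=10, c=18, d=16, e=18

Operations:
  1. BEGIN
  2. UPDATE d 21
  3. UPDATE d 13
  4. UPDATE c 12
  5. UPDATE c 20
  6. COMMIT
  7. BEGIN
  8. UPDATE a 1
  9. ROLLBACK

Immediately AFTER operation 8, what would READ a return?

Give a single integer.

Initial committed: {a=10, c=18, d=16, e=18}
Op 1: BEGIN: in_txn=True, pending={}
Op 2: UPDATE d=21 (pending; pending now {d=21})
Op 3: UPDATE d=13 (pending; pending now {d=13})
Op 4: UPDATE c=12 (pending; pending now {c=12, d=13})
Op 5: UPDATE c=20 (pending; pending now {c=20, d=13})
Op 6: COMMIT: merged ['c', 'd'] into committed; committed now {a=10, c=20, d=13, e=18}
Op 7: BEGIN: in_txn=True, pending={}
Op 8: UPDATE a=1 (pending; pending now {a=1})
After op 8: visible(a) = 1 (pending={a=1}, committed={a=10, c=20, d=13, e=18})

Answer: 1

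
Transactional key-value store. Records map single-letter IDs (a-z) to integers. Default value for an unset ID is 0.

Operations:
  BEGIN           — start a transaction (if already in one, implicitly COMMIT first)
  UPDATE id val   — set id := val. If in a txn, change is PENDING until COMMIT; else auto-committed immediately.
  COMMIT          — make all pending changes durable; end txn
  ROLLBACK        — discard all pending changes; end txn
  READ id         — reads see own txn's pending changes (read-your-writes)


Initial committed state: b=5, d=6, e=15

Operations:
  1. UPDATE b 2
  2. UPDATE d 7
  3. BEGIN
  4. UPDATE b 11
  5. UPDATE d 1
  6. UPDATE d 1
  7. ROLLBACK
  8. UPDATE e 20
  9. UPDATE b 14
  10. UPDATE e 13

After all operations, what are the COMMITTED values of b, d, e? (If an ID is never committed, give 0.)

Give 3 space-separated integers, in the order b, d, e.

Initial committed: {b=5, d=6, e=15}
Op 1: UPDATE b=2 (auto-commit; committed b=2)
Op 2: UPDATE d=7 (auto-commit; committed d=7)
Op 3: BEGIN: in_txn=True, pending={}
Op 4: UPDATE b=11 (pending; pending now {b=11})
Op 5: UPDATE d=1 (pending; pending now {b=11, d=1})
Op 6: UPDATE d=1 (pending; pending now {b=11, d=1})
Op 7: ROLLBACK: discarded pending ['b', 'd']; in_txn=False
Op 8: UPDATE e=20 (auto-commit; committed e=20)
Op 9: UPDATE b=14 (auto-commit; committed b=14)
Op 10: UPDATE e=13 (auto-commit; committed e=13)
Final committed: {b=14, d=7, e=13}

Answer: 14 7 13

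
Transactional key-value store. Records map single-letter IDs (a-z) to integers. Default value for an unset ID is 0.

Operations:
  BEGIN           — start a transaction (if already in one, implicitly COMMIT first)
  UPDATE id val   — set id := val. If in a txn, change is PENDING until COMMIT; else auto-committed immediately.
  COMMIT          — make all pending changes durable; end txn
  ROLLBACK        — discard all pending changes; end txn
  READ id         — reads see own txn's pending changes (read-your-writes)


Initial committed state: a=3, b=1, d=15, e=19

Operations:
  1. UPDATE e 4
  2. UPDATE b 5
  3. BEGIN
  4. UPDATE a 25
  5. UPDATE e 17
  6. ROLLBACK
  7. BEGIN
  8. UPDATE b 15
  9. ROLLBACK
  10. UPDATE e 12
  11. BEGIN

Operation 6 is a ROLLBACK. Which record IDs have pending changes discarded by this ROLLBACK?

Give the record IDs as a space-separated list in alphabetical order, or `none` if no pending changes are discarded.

Answer: a e

Derivation:
Initial committed: {a=3, b=1, d=15, e=19}
Op 1: UPDATE e=4 (auto-commit; committed e=4)
Op 2: UPDATE b=5 (auto-commit; committed b=5)
Op 3: BEGIN: in_txn=True, pending={}
Op 4: UPDATE a=25 (pending; pending now {a=25})
Op 5: UPDATE e=17 (pending; pending now {a=25, e=17})
Op 6: ROLLBACK: discarded pending ['a', 'e']; in_txn=False
Op 7: BEGIN: in_txn=True, pending={}
Op 8: UPDATE b=15 (pending; pending now {b=15})
Op 9: ROLLBACK: discarded pending ['b']; in_txn=False
Op 10: UPDATE e=12 (auto-commit; committed e=12)
Op 11: BEGIN: in_txn=True, pending={}
ROLLBACK at op 6 discards: ['a', 'e']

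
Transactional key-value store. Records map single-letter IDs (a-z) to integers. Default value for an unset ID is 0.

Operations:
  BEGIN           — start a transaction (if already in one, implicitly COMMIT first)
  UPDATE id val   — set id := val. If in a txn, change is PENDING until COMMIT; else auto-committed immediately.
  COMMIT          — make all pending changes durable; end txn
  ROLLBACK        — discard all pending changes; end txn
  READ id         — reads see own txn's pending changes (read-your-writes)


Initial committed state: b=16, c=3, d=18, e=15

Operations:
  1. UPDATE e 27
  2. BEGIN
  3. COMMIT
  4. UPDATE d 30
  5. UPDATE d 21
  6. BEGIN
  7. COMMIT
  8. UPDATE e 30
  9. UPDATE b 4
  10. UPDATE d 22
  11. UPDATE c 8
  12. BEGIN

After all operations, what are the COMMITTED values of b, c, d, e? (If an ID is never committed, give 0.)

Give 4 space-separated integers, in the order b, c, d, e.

Initial committed: {b=16, c=3, d=18, e=15}
Op 1: UPDATE e=27 (auto-commit; committed e=27)
Op 2: BEGIN: in_txn=True, pending={}
Op 3: COMMIT: merged [] into committed; committed now {b=16, c=3, d=18, e=27}
Op 4: UPDATE d=30 (auto-commit; committed d=30)
Op 5: UPDATE d=21 (auto-commit; committed d=21)
Op 6: BEGIN: in_txn=True, pending={}
Op 7: COMMIT: merged [] into committed; committed now {b=16, c=3, d=21, e=27}
Op 8: UPDATE e=30 (auto-commit; committed e=30)
Op 9: UPDATE b=4 (auto-commit; committed b=4)
Op 10: UPDATE d=22 (auto-commit; committed d=22)
Op 11: UPDATE c=8 (auto-commit; committed c=8)
Op 12: BEGIN: in_txn=True, pending={}
Final committed: {b=4, c=8, d=22, e=30}

Answer: 4 8 22 30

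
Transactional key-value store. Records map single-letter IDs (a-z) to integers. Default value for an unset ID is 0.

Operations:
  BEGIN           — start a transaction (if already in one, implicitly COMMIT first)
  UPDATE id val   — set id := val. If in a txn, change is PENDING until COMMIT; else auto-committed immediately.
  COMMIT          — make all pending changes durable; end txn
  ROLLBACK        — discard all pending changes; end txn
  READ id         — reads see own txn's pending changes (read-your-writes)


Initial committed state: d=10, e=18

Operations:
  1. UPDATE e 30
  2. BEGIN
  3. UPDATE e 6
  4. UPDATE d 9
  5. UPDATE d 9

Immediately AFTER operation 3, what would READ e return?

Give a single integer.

Answer: 6

Derivation:
Initial committed: {d=10, e=18}
Op 1: UPDATE e=30 (auto-commit; committed e=30)
Op 2: BEGIN: in_txn=True, pending={}
Op 3: UPDATE e=6 (pending; pending now {e=6})
After op 3: visible(e) = 6 (pending={e=6}, committed={d=10, e=30})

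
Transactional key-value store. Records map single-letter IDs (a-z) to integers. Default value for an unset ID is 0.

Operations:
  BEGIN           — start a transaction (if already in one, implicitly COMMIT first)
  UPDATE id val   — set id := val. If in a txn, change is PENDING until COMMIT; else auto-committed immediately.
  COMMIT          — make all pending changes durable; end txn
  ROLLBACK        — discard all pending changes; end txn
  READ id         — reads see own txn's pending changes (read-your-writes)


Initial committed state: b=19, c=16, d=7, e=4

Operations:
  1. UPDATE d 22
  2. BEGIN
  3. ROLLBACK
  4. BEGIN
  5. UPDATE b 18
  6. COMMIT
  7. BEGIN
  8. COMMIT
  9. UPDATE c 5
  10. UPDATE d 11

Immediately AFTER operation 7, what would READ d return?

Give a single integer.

Initial committed: {b=19, c=16, d=7, e=4}
Op 1: UPDATE d=22 (auto-commit; committed d=22)
Op 2: BEGIN: in_txn=True, pending={}
Op 3: ROLLBACK: discarded pending []; in_txn=False
Op 4: BEGIN: in_txn=True, pending={}
Op 5: UPDATE b=18 (pending; pending now {b=18})
Op 6: COMMIT: merged ['b'] into committed; committed now {b=18, c=16, d=22, e=4}
Op 7: BEGIN: in_txn=True, pending={}
After op 7: visible(d) = 22 (pending={}, committed={b=18, c=16, d=22, e=4})

Answer: 22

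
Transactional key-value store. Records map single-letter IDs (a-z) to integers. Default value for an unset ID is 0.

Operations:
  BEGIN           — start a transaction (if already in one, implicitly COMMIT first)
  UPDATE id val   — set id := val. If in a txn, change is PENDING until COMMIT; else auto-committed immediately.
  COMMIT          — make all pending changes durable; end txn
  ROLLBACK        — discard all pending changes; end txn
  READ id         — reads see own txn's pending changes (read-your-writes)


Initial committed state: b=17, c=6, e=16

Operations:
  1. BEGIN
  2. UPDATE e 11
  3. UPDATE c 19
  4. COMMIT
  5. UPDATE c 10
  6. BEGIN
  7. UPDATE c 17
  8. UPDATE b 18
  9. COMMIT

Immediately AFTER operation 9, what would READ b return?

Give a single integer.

Answer: 18

Derivation:
Initial committed: {b=17, c=6, e=16}
Op 1: BEGIN: in_txn=True, pending={}
Op 2: UPDATE e=11 (pending; pending now {e=11})
Op 3: UPDATE c=19 (pending; pending now {c=19, e=11})
Op 4: COMMIT: merged ['c', 'e'] into committed; committed now {b=17, c=19, e=11}
Op 5: UPDATE c=10 (auto-commit; committed c=10)
Op 6: BEGIN: in_txn=True, pending={}
Op 7: UPDATE c=17 (pending; pending now {c=17})
Op 8: UPDATE b=18 (pending; pending now {b=18, c=17})
Op 9: COMMIT: merged ['b', 'c'] into committed; committed now {b=18, c=17, e=11}
After op 9: visible(b) = 18 (pending={}, committed={b=18, c=17, e=11})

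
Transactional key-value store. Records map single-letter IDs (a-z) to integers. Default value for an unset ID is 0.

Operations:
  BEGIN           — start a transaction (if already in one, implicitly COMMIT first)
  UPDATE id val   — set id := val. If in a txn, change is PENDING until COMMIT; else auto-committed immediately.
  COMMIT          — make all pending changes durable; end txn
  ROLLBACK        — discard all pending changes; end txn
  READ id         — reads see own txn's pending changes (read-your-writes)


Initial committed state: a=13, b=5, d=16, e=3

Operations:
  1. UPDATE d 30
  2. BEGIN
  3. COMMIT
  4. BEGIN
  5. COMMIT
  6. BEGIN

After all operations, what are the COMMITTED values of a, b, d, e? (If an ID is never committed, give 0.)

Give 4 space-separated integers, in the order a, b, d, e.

Answer: 13 5 30 3

Derivation:
Initial committed: {a=13, b=5, d=16, e=3}
Op 1: UPDATE d=30 (auto-commit; committed d=30)
Op 2: BEGIN: in_txn=True, pending={}
Op 3: COMMIT: merged [] into committed; committed now {a=13, b=5, d=30, e=3}
Op 4: BEGIN: in_txn=True, pending={}
Op 5: COMMIT: merged [] into committed; committed now {a=13, b=5, d=30, e=3}
Op 6: BEGIN: in_txn=True, pending={}
Final committed: {a=13, b=5, d=30, e=3}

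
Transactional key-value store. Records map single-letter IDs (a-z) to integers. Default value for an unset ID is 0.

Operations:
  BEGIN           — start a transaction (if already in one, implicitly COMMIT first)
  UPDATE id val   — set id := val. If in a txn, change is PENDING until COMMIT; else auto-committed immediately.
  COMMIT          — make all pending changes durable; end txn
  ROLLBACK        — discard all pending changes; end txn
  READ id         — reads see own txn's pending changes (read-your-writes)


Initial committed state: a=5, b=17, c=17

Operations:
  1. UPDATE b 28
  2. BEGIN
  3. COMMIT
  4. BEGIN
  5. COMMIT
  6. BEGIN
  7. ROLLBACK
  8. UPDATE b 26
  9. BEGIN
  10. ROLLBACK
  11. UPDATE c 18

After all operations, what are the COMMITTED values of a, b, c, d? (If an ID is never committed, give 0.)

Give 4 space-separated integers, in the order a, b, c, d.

Answer: 5 26 18 0

Derivation:
Initial committed: {a=5, b=17, c=17}
Op 1: UPDATE b=28 (auto-commit; committed b=28)
Op 2: BEGIN: in_txn=True, pending={}
Op 3: COMMIT: merged [] into committed; committed now {a=5, b=28, c=17}
Op 4: BEGIN: in_txn=True, pending={}
Op 5: COMMIT: merged [] into committed; committed now {a=5, b=28, c=17}
Op 6: BEGIN: in_txn=True, pending={}
Op 7: ROLLBACK: discarded pending []; in_txn=False
Op 8: UPDATE b=26 (auto-commit; committed b=26)
Op 9: BEGIN: in_txn=True, pending={}
Op 10: ROLLBACK: discarded pending []; in_txn=False
Op 11: UPDATE c=18 (auto-commit; committed c=18)
Final committed: {a=5, b=26, c=18}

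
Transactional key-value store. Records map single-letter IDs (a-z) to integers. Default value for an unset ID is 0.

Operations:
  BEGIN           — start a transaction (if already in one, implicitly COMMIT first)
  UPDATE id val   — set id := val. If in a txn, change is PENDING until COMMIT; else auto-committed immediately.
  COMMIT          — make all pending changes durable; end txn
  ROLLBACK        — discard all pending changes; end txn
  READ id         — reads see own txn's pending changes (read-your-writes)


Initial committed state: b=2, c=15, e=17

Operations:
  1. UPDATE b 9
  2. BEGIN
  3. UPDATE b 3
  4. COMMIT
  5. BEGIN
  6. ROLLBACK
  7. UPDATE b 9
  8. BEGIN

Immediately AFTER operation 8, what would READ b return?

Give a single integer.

Initial committed: {b=2, c=15, e=17}
Op 1: UPDATE b=9 (auto-commit; committed b=9)
Op 2: BEGIN: in_txn=True, pending={}
Op 3: UPDATE b=3 (pending; pending now {b=3})
Op 4: COMMIT: merged ['b'] into committed; committed now {b=3, c=15, e=17}
Op 5: BEGIN: in_txn=True, pending={}
Op 6: ROLLBACK: discarded pending []; in_txn=False
Op 7: UPDATE b=9 (auto-commit; committed b=9)
Op 8: BEGIN: in_txn=True, pending={}
After op 8: visible(b) = 9 (pending={}, committed={b=9, c=15, e=17})

Answer: 9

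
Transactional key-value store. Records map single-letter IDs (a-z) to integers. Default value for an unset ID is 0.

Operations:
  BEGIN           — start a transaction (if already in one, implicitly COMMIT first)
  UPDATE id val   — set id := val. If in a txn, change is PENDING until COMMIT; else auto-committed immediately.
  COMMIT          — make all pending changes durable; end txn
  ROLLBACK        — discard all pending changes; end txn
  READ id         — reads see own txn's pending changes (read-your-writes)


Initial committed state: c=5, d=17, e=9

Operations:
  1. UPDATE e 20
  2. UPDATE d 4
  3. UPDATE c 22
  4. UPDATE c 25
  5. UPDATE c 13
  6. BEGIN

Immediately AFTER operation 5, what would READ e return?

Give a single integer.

Initial committed: {c=5, d=17, e=9}
Op 1: UPDATE e=20 (auto-commit; committed e=20)
Op 2: UPDATE d=4 (auto-commit; committed d=4)
Op 3: UPDATE c=22 (auto-commit; committed c=22)
Op 4: UPDATE c=25 (auto-commit; committed c=25)
Op 5: UPDATE c=13 (auto-commit; committed c=13)
After op 5: visible(e) = 20 (pending={}, committed={c=13, d=4, e=20})

Answer: 20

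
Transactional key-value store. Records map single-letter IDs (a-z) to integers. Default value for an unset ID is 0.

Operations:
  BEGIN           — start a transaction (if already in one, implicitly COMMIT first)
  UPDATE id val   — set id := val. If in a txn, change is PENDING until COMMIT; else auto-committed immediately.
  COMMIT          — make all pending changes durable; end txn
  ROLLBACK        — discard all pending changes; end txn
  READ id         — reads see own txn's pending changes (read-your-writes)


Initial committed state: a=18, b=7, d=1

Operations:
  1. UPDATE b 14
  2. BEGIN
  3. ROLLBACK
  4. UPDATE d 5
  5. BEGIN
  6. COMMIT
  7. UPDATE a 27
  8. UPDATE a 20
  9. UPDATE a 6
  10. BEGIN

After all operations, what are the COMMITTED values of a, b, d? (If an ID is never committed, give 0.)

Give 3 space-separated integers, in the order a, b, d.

Answer: 6 14 5

Derivation:
Initial committed: {a=18, b=7, d=1}
Op 1: UPDATE b=14 (auto-commit; committed b=14)
Op 2: BEGIN: in_txn=True, pending={}
Op 3: ROLLBACK: discarded pending []; in_txn=False
Op 4: UPDATE d=5 (auto-commit; committed d=5)
Op 5: BEGIN: in_txn=True, pending={}
Op 6: COMMIT: merged [] into committed; committed now {a=18, b=14, d=5}
Op 7: UPDATE a=27 (auto-commit; committed a=27)
Op 8: UPDATE a=20 (auto-commit; committed a=20)
Op 9: UPDATE a=6 (auto-commit; committed a=6)
Op 10: BEGIN: in_txn=True, pending={}
Final committed: {a=6, b=14, d=5}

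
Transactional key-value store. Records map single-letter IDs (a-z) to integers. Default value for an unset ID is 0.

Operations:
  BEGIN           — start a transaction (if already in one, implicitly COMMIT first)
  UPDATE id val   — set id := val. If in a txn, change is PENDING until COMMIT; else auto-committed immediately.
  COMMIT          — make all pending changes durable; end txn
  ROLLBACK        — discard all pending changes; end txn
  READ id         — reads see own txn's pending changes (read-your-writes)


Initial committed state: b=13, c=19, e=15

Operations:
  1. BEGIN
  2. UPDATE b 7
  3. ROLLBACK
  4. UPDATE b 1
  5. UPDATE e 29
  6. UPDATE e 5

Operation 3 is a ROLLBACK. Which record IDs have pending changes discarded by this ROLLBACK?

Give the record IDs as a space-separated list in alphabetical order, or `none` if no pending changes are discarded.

Answer: b

Derivation:
Initial committed: {b=13, c=19, e=15}
Op 1: BEGIN: in_txn=True, pending={}
Op 2: UPDATE b=7 (pending; pending now {b=7})
Op 3: ROLLBACK: discarded pending ['b']; in_txn=False
Op 4: UPDATE b=1 (auto-commit; committed b=1)
Op 5: UPDATE e=29 (auto-commit; committed e=29)
Op 6: UPDATE e=5 (auto-commit; committed e=5)
ROLLBACK at op 3 discards: ['b']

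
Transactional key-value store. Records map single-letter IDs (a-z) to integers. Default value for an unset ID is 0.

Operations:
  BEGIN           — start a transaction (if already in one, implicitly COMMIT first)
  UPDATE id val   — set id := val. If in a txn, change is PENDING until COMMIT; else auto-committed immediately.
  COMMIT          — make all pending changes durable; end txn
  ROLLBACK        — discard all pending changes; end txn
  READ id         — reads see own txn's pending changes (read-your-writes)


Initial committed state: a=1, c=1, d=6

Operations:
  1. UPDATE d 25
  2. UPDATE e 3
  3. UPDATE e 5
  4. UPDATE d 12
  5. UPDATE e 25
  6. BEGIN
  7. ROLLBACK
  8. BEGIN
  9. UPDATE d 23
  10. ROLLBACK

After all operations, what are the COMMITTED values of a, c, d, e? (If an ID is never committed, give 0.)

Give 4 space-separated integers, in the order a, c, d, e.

Initial committed: {a=1, c=1, d=6}
Op 1: UPDATE d=25 (auto-commit; committed d=25)
Op 2: UPDATE e=3 (auto-commit; committed e=3)
Op 3: UPDATE e=5 (auto-commit; committed e=5)
Op 4: UPDATE d=12 (auto-commit; committed d=12)
Op 5: UPDATE e=25 (auto-commit; committed e=25)
Op 6: BEGIN: in_txn=True, pending={}
Op 7: ROLLBACK: discarded pending []; in_txn=False
Op 8: BEGIN: in_txn=True, pending={}
Op 9: UPDATE d=23 (pending; pending now {d=23})
Op 10: ROLLBACK: discarded pending ['d']; in_txn=False
Final committed: {a=1, c=1, d=12, e=25}

Answer: 1 1 12 25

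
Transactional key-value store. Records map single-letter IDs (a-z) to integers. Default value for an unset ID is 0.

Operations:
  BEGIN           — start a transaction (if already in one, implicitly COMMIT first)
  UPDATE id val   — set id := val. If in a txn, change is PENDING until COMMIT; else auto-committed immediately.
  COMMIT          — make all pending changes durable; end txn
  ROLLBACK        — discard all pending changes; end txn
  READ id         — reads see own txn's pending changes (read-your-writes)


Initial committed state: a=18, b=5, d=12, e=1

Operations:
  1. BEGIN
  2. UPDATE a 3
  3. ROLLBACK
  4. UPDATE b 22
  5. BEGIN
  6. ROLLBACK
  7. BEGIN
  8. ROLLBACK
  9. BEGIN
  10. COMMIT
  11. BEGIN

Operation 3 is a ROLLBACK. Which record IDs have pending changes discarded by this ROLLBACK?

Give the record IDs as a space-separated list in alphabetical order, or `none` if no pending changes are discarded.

Answer: a

Derivation:
Initial committed: {a=18, b=5, d=12, e=1}
Op 1: BEGIN: in_txn=True, pending={}
Op 2: UPDATE a=3 (pending; pending now {a=3})
Op 3: ROLLBACK: discarded pending ['a']; in_txn=False
Op 4: UPDATE b=22 (auto-commit; committed b=22)
Op 5: BEGIN: in_txn=True, pending={}
Op 6: ROLLBACK: discarded pending []; in_txn=False
Op 7: BEGIN: in_txn=True, pending={}
Op 8: ROLLBACK: discarded pending []; in_txn=False
Op 9: BEGIN: in_txn=True, pending={}
Op 10: COMMIT: merged [] into committed; committed now {a=18, b=22, d=12, e=1}
Op 11: BEGIN: in_txn=True, pending={}
ROLLBACK at op 3 discards: ['a']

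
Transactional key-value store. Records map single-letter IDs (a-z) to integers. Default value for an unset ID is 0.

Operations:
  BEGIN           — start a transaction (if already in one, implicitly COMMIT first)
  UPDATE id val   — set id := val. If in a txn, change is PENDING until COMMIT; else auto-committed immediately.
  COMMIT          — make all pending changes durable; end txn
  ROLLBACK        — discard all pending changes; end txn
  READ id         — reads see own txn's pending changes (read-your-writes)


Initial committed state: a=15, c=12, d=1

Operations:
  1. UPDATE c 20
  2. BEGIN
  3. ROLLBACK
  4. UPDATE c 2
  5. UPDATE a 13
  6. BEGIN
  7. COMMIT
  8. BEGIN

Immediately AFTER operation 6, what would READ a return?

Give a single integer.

Answer: 13

Derivation:
Initial committed: {a=15, c=12, d=1}
Op 1: UPDATE c=20 (auto-commit; committed c=20)
Op 2: BEGIN: in_txn=True, pending={}
Op 3: ROLLBACK: discarded pending []; in_txn=False
Op 4: UPDATE c=2 (auto-commit; committed c=2)
Op 5: UPDATE a=13 (auto-commit; committed a=13)
Op 6: BEGIN: in_txn=True, pending={}
After op 6: visible(a) = 13 (pending={}, committed={a=13, c=2, d=1})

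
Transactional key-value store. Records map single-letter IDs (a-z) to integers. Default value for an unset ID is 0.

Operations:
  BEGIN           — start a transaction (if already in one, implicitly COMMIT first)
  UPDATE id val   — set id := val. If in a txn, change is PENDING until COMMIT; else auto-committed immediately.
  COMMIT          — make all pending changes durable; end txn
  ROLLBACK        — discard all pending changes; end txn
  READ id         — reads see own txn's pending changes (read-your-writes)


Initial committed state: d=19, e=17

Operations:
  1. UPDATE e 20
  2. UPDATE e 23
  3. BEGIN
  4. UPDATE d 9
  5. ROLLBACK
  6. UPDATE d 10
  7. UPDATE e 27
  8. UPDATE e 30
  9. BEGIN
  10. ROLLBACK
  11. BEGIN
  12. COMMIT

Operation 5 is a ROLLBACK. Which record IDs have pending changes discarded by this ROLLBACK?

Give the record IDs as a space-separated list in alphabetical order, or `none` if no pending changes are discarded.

Answer: d

Derivation:
Initial committed: {d=19, e=17}
Op 1: UPDATE e=20 (auto-commit; committed e=20)
Op 2: UPDATE e=23 (auto-commit; committed e=23)
Op 3: BEGIN: in_txn=True, pending={}
Op 4: UPDATE d=9 (pending; pending now {d=9})
Op 5: ROLLBACK: discarded pending ['d']; in_txn=False
Op 6: UPDATE d=10 (auto-commit; committed d=10)
Op 7: UPDATE e=27 (auto-commit; committed e=27)
Op 8: UPDATE e=30 (auto-commit; committed e=30)
Op 9: BEGIN: in_txn=True, pending={}
Op 10: ROLLBACK: discarded pending []; in_txn=False
Op 11: BEGIN: in_txn=True, pending={}
Op 12: COMMIT: merged [] into committed; committed now {d=10, e=30}
ROLLBACK at op 5 discards: ['d']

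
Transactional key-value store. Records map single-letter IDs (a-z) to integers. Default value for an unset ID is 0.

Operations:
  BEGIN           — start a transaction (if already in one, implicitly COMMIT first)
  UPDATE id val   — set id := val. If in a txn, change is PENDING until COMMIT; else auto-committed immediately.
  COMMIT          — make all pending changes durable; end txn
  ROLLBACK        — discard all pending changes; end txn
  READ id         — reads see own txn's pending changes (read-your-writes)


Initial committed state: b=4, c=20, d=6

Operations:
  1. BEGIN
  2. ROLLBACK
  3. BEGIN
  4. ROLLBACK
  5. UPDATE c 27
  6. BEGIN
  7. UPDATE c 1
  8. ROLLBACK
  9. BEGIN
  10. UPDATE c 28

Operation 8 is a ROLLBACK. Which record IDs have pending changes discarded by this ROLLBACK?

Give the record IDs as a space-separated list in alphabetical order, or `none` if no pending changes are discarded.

Initial committed: {b=4, c=20, d=6}
Op 1: BEGIN: in_txn=True, pending={}
Op 2: ROLLBACK: discarded pending []; in_txn=False
Op 3: BEGIN: in_txn=True, pending={}
Op 4: ROLLBACK: discarded pending []; in_txn=False
Op 5: UPDATE c=27 (auto-commit; committed c=27)
Op 6: BEGIN: in_txn=True, pending={}
Op 7: UPDATE c=1 (pending; pending now {c=1})
Op 8: ROLLBACK: discarded pending ['c']; in_txn=False
Op 9: BEGIN: in_txn=True, pending={}
Op 10: UPDATE c=28 (pending; pending now {c=28})
ROLLBACK at op 8 discards: ['c']

Answer: c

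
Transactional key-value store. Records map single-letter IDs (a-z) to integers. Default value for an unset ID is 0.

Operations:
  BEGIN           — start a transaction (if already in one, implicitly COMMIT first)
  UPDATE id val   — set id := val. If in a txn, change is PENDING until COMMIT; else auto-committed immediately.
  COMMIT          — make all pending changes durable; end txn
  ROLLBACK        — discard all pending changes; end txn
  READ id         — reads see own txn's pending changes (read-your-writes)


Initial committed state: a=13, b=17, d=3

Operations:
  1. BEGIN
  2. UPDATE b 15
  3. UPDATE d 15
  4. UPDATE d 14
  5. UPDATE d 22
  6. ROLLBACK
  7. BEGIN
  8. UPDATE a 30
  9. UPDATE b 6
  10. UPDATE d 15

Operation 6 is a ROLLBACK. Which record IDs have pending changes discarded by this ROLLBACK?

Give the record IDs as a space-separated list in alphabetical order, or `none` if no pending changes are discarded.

Answer: b d

Derivation:
Initial committed: {a=13, b=17, d=3}
Op 1: BEGIN: in_txn=True, pending={}
Op 2: UPDATE b=15 (pending; pending now {b=15})
Op 3: UPDATE d=15 (pending; pending now {b=15, d=15})
Op 4: UPDATE d=14 (pending; pending now {b=15, d=14})
Op 5: UPDATE d=22 (pending; pending now {b=15, d=22})
Op 6: ROLLBACK: discarded pending ['b', 'd']; in_txn=False
Op 7: BEGIN: in_txn=True, pending={}
Op 8: UPDATE a=30 (pending; pending now {a=30})
Op 9: UPDATE b=6 (pending; pending now {a=30, b=6})
Op 10: UPDATE d=15 (pending; pending now {a=30, b=6, d=15})
ROLLBACK at op 6 discards: ['b', 'd']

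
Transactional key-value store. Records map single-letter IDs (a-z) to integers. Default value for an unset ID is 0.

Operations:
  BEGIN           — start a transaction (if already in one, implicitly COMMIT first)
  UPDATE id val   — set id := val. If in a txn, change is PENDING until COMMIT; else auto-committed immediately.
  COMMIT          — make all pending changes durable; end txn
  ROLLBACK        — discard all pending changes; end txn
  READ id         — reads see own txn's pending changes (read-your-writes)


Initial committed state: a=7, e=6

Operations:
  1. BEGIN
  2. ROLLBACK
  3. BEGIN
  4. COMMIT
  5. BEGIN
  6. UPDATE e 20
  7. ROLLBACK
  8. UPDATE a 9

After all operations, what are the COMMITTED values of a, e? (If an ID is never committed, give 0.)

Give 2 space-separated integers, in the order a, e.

Initial committed: {a=7, e=6}
Op 1: BEGIN: in_txn=True, pending={}
Op 2: ROLLBACK: discarded pending []; in_txn=False
Op 3: BEGIN: in_txn=True, pending={}
Op 4: COMMIT: merged [] into committed; committed now {a=7, e=6}
Op 5: BEGIN: in_txn=True, pending={}
Op 6: UPDATE e=20 (pending; pending now {e=20})
Op 7: ROLLBACK: discarded pending ['e']; in_txn=False
Op 8: UPDATE a=9 (auto-commit; committed a=9)
Final committed: {a=9, e=6}

Answer: 9 6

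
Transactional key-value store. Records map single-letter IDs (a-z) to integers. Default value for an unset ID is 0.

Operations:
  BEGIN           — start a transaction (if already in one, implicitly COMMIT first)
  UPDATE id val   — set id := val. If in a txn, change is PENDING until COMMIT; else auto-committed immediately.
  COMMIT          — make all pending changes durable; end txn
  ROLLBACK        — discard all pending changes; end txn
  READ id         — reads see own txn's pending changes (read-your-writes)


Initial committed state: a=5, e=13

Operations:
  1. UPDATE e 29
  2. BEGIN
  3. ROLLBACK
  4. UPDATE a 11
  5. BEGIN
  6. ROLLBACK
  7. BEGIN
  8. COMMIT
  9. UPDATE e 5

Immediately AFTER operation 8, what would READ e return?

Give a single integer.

Answer: 29

Derivation:
Initial committed: {a=5, e=13}
Op 1: UPDATE e=29 (auto-commit; committed e=29)
Op 2: BEGIN: in_txn=True, pending={}
Op 3: ROLLBACK: discarded pending []; in_txn=False
Op 4: UPDATE a=11 (auto-commit; committed a=11)
Op 5: BEGIN: in_txn=True, pending={}
Op 6: ROLLBACK: discarded pending []; in_txn=False
Op 7: BEGIN: in_txn=True, pending={}
Op 8: COMMIT: merged [] into committed; committed now {a=11, e=29}
After op 8: visible(e) = 29 (pending={}, committed={a=11, e=29})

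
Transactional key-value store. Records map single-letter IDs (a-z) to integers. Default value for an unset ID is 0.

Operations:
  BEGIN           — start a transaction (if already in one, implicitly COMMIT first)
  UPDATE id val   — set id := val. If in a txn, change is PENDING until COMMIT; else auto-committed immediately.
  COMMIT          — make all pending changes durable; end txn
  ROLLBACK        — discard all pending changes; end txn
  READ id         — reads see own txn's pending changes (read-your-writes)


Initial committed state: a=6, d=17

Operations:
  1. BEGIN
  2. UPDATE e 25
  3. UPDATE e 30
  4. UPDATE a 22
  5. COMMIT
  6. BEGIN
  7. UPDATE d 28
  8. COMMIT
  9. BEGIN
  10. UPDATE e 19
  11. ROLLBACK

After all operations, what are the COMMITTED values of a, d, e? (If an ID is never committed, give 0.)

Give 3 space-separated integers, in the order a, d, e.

Initial committed: {a=6, d=17}
Op 1: BEGIN: in_txn=True, pending={}
Op 2: UPDATE e=25 (pending; pending now {e=25})
Op 3: UPDATE e=30 (pending; pending now {e=30})
Op 4: UPDATE a=22 (pending; pending now {a=22, e=30})
Op 5: COMMIT: merged ['a', 'e'] into committed; committed now {a=22, d=17, e=30}
Op 6: BEGIN: in_txn=True, pending={}
Op 7: UPDATE d=28 (pending; pending now {d=28})
Op 8: COMMIT: merged ['d'] into committed; committed now {a=22, d=28, e=30}
Op 9: BEGIN: in_txn=True, pending={}
Op 10: UPDATE e=19 (pending; pending now {e=19})
Op 11: ROLLBACK: discarded pending ['e']; in_txn=False
Final committed: {a=22, d=28, e=30}

Answer: 22 28 30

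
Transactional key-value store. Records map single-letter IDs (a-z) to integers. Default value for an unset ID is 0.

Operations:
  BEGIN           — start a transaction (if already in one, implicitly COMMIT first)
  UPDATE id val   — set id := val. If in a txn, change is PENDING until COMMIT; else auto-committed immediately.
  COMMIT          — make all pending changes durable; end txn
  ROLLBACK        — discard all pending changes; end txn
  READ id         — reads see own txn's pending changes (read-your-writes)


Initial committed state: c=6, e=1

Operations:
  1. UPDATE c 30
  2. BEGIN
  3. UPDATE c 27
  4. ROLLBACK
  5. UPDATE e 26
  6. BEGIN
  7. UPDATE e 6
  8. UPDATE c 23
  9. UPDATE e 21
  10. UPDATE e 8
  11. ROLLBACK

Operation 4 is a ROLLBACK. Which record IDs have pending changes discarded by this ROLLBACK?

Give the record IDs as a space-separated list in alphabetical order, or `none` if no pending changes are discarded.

Initial committed: {c=6, e=1}
Op 1: UPDATE c=30 (auto-commit; committed c=30)
Op 2: BEGIN: in_txn=True, pending={}
Op 3: UPDATE c=27 (pending; pending now {c=27})
Op 4: ROLLBACK: discarded pending ['c']; in_txn=False
Op 5: UPDATE e=26 (auto-commit; committed e=26)
Op 6: BEGIN: in_txn=True, pending={}
Op 7: UPDATE e=6 (pending; pending now {e=6})
Op 8: UPDATE c=23 (pending; pending now {c=23, e=6})
Op 9: UPDATE e=21 (pending; pending now {c=23, e=21})
Op 10: UPDATE e=8 (pending; pending now {c=23, e=8})
Op 11: ROLLBACK: discarded pending ['c', 'e']; in_txn=False
ROLLBACK at op 4 discards: ['c']

Answer: c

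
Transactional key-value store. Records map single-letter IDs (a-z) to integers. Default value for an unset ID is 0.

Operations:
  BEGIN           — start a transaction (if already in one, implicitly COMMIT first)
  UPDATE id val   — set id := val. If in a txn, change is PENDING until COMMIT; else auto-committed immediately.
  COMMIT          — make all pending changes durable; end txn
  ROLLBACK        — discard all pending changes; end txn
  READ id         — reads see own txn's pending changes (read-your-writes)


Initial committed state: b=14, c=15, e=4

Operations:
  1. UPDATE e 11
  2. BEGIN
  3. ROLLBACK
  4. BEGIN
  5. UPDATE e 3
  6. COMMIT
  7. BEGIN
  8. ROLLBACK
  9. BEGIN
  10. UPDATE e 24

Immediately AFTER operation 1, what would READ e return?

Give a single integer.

Initial committed: {b=14, c=15, e=4}
Op 1: UPDATE e=11 (auto-commit; committed e=11)
After op 1: visible(e) = 11 (pending={}, committed={b=14, c=15, e=11})

Answer: 11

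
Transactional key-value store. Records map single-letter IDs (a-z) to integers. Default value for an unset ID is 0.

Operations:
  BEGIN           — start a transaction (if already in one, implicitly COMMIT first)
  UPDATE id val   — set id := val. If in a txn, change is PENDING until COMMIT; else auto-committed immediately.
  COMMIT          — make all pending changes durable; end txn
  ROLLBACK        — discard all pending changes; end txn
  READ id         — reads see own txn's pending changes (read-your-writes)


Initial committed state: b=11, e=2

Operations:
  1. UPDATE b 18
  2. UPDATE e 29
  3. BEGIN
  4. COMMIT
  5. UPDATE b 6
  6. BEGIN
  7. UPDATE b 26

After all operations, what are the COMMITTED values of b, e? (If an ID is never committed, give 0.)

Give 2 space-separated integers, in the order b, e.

Answer: 6 29

Derivation:
Initial committed: {b=11, e=2}
Op 1: UPDATE b=18 (auto-commit; committed b=18)
Op 2: UPDATE e=29 (auto-commit; committed e=29)
Op 3: BEGIN: in_txn=True, pending={}
Op 4: COMMIT: merged [] into committed; committed now {b=18, e=29}
Op 5: UPDATE b=6 (auto-commit; committed b=6)
Op 6: BEGIN: in_txn=True, pending={}
Op 7: UPDATE b=26 (pending; pending now {b=26})
Final committed: {b=6, e=29}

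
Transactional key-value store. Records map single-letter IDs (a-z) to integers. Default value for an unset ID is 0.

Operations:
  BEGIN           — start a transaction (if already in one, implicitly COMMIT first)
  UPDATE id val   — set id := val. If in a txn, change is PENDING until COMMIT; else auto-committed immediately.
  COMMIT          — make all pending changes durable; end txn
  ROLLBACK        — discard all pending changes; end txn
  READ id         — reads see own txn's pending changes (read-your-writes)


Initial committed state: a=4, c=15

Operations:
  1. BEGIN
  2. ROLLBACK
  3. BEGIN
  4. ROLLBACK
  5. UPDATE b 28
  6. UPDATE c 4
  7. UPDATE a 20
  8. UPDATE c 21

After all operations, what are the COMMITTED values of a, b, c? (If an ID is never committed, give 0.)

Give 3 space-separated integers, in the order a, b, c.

Initial committed: {a=4, c=15}
Op 1: BEGIN: in_txn=True, pending={}
Op 2: ROLLBACK: discarded pending []; in_txn=False
Op 3: BEGIN: in_txn=True, pending={}
Op 4: ROLLBACK: discarded pending []; in_txn=False
Op 5: UPDATE b=28 (auto-commit; committed b=28)
Op 6: UPDATE c=4 (auto-commit; committed c=4)
Op 7: UPDATE a=20 (auto-commit; committed a=20)
Op 8: UPDATE c=21 (auto-commit; committed c=21)
Final committed: {a=20, b=28, c=21}

Answer: 20 28 21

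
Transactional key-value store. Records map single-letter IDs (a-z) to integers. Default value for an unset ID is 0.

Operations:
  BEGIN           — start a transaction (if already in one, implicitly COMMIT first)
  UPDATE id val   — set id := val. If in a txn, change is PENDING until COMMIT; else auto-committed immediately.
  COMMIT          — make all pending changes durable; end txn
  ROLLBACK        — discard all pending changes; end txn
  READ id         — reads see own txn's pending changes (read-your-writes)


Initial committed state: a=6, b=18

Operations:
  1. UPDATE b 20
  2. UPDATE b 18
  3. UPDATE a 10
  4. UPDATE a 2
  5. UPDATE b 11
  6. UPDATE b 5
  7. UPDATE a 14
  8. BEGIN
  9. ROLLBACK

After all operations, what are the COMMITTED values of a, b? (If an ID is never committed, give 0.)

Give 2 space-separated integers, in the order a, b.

Initial committed: {a=6, b=18}
Op 1: UPDATE b=20 (auto-commit; committed b=20)
Op 2: UPDATE b=18 (auto-commit; committed b=18)
Op 3: UPDATE a=10 (auto-commit; committed a=10)
Op 4: UPDATE a=2 (auto-commit; committed a=2)
Op 5: UPDATE b=11 (auto-commit; committed b=11)
Op 6: UPDATE b=5 (auto-commit; committed b=5)
Op 7: UPDATE a=14 (auto-commit; committed a=14)
Op 8: BEGIN: in_txn=True, pending={}
Op 9: ROLLBACK: discarded pending []; in_txn=False
Final committed: {a=14, b=5}

Answer: 14 5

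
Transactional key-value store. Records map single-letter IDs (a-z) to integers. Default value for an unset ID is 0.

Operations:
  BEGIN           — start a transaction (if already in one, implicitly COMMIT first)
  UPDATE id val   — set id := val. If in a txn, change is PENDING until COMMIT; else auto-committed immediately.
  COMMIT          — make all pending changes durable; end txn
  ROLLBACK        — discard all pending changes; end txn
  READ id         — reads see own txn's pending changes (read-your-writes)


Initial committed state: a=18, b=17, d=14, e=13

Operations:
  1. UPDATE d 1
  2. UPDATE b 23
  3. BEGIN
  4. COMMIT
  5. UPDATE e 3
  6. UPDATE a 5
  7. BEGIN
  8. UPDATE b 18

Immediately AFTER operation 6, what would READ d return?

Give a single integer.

Initial committed: {a=18, b=17, d=14, e=13}
Op 1: UPDATE d=1 (auto-commit; committed d=1)
Op 2: UPDATE b=23 (auto-commit; committed b=23)
Op 3: BEGIN: in_txn=True, pending={}
Op 4: COMMIT: merged [] into committed; committed now {a=18, b=23, d=1, e=13}
Op 5: UPDATE e=3 (auto-commit; committed e=3)
Op 6: UPDATE a=5 (auto-commit; committed a=5)
After op 6: visible(d) = 1 (pending={}, committed={a=5, b=23, d=1, e=3})

Answer: 1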